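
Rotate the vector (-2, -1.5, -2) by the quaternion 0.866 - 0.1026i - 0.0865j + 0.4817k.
(0.68, -2.665, -1.638)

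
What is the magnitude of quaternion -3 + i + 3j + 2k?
√23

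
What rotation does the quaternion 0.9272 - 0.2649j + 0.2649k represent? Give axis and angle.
axis = (0, -√2/2, √2/2), θ = 44°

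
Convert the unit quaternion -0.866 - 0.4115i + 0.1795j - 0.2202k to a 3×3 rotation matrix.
[[0.8386, -0.5291, -0.1297], [0.2337, 0.5644, -0.7918], [0.4921, 0.6337, 0.5969]]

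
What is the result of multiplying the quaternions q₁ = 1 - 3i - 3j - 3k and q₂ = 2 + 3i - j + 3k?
17 - 15i - 7j + 9k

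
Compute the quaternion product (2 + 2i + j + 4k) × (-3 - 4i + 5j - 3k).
9 - 37i - 3j - 4k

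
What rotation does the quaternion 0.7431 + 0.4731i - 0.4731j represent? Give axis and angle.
axis = (√2/2, -√2/2, 0), θ = 84°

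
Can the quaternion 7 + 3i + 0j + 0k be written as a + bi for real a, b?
Yes. The quaternion 7 + 3i has j- and k-coefficients y = z = 0, so it lies in the complex subalgebra spanned by 1 and i.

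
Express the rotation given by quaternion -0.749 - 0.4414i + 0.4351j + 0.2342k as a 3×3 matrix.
[[0.5117, -0.0333, -0.8585], [-0.7349, 0.5006, -0.4574], [0.445, 0.865, 0.2317]]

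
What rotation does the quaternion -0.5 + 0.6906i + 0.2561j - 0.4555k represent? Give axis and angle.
axis = (0.7974, 0.2957, -0.526), θ = 4π/3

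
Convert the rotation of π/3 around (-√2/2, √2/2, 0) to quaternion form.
0.866 - 0.3536i + 0.3536j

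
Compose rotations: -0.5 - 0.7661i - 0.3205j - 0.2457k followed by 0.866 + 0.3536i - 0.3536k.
-0.249 - 0.9536i + 0.0802j - 0.1493k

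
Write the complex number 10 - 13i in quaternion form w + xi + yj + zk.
10 - 13i + 0j + 0k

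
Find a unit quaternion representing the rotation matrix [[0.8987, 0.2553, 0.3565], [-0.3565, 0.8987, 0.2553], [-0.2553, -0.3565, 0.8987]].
0.9613 - 0.1591i + 0.1591j - 0.1591k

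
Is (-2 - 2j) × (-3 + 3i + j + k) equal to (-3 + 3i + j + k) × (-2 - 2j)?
No: pq = 8 - 8i + 4j + 4k ≠ 8 - 4i + 4j - 8k = qp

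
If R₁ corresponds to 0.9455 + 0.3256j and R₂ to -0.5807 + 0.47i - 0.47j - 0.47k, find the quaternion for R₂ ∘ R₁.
-0.396 + 0.5974i - 0.6335j - 0.2914k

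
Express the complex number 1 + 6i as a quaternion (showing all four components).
1 + 6i + 0j + 0k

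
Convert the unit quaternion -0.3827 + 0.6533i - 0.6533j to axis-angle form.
axis = (√2/2, -√2/2, 0), θ = 5π/4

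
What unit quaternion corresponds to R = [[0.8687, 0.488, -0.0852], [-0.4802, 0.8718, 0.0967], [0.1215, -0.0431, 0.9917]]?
0.9659 - 0.0362i - 0.0535j - 0.2506k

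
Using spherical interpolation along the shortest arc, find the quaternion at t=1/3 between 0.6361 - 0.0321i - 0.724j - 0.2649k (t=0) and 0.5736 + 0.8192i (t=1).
0.735 + 0.3209i - 0.561j - 0.2052k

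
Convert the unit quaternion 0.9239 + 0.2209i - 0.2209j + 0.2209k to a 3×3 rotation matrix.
[[0.8048, -0.5058, -0.3106], [0.3106, 0.8048, -0.5058], [0.5058, 0.3106, 0.8048]]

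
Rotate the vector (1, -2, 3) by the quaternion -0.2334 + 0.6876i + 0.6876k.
(2.249, 2.424, 1.751)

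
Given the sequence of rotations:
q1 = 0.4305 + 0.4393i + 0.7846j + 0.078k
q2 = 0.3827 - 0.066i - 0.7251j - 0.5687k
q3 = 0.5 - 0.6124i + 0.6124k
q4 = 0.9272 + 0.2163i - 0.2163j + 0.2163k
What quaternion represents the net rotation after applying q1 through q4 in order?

q2 · q1 = 0.807 + 0.5294i - 0.2566j + 0.0518k
q3 · q2 · q1 = 0.696 - 0.0724i + 0.2276j + 0.6772k
q4 · q3 · q2 · q1 = 0.5637 - 0.1123i - 0.1017j + 0.812k
0.5637 - 0.1123i - 0.1017j + 0.812k


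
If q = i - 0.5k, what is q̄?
-i + 0.5k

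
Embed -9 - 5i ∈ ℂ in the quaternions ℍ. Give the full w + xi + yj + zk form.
-9 - 5i + 0j + 0k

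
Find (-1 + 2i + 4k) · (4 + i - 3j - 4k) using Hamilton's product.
10 + 19i + 15j + 14k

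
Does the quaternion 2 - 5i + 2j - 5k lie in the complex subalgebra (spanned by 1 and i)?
No. The quaternion 2 - 5i + 2j - 5k has j-coefficient y = 2 and k-coefficient z = -5, not both zero, so it does not lie in the complex subalgebra spanned by 1 and i.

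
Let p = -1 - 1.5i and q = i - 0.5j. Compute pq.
1.5 - i + 0.5j + 0.75k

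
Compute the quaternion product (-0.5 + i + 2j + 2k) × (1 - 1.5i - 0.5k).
2 + 0.75i - 0.5j + 5.25k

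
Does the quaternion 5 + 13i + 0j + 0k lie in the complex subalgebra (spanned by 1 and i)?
Yes. The quaternion 5 + 13i has j- and k-coefficients y = z = 0, so it lies in the complex subalgebra spanned by 1 and i.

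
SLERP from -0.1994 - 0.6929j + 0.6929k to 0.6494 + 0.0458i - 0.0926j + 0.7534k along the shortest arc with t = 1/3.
0.1113 + 0.0184i - 0.5572j + 0.8227k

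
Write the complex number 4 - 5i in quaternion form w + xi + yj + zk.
4 - 5i + 0j + 0k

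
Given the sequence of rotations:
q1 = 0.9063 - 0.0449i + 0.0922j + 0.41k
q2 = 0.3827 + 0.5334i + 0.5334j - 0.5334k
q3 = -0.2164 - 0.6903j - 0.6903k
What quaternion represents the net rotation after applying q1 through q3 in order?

q2 · q1 = 0.5403 + 0.7341i + 0.324j - 0.2534k
q3 · q2 · q1 = -0.0682 + 0.2397i - 0.9498j + 0.1886k
-0.0682 + 0.2397i - 0.9498j + 0.1886k


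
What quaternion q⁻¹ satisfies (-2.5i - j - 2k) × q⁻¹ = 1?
0.2222i + 0.0889j + 0.1778k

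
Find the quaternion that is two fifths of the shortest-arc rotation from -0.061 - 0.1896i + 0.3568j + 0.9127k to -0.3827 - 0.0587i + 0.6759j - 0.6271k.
0.1508 - 0.1071i - 0.0863j + 0.9789k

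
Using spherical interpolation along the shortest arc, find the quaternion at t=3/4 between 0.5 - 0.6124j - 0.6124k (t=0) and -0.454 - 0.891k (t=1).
-0.2236 - 0.1981j - 0.9543k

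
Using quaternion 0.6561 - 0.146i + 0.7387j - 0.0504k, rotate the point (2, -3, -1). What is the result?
(-0.728, -3.538, -0.977)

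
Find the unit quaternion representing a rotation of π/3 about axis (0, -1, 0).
0.866 - 0.5j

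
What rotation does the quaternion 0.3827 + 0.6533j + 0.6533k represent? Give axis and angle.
axis = (0, √2/2, √2/2), θ = 3π/4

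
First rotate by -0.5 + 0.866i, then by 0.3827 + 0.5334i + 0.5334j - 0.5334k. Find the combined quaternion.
-0.6533 + 0.0647i - 0.7286j - 0.1952k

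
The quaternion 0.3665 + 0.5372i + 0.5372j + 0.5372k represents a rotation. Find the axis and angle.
axis = (√3/3, √3/3, √3/3), θ = 137°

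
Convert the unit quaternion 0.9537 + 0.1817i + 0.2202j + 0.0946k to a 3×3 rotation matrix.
[[0.8851, -0.1004, 0.4544], [0.2605, 0.9161, -0.3049], [-0.3856, 0.3882, 0.837]]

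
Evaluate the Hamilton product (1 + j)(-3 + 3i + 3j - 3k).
-6 - 6k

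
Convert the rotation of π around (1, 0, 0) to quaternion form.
i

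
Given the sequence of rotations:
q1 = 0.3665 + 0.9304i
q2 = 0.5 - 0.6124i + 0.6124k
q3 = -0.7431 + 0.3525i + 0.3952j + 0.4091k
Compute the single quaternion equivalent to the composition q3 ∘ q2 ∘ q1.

q2 · q1 = 0.753 + 0.2408i + 0.5698j + 0.2244k
q3 · q2 · q1 = -0.9614 - 0.0579i - 0.1064j + 0.247k
-0.9614 - 0.0579i - 0.1064j + 0.247k


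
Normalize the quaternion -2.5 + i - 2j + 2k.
-0.6402 + 0.2561i - 0.5121j + 0.5121k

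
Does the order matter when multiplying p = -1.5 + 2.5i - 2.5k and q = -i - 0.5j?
Yes: pq = 2.5 + 0.25i + 3.25j - 1.25k ≠ 2.5 + 2.75i - 1.75j + 1.25k = qp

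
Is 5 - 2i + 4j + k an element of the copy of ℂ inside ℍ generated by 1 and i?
No. The quaternion 5 - 2i + 4j + k has j-coefficient y = 4 and k-coefficient z = 1, not both zero, so it does not lie in the complex subalgebra spanned by 1 and i.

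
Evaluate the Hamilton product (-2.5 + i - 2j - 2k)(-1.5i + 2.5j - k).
4.5 + 10.75i - 2.25j + 2k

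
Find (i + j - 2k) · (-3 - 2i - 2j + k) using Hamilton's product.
6 - 6i + 6k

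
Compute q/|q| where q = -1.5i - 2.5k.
-0.5145i - 0.8575k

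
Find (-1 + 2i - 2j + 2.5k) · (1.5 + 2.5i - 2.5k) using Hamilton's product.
-0.25 + 5.5i + 8.25j + 11.25k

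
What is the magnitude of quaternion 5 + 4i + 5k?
√66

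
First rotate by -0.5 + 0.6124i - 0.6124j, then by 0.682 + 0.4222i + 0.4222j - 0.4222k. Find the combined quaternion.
-0.341 - 0.052i - 0.8873j - 0.306k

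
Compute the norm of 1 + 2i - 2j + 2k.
√13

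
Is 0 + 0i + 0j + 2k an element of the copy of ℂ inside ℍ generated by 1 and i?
No. The quaternion 2k has j-coefficient y = 0 and k-coefficient z = 2, not both zero, so it does not lie in the complex subalgebra spanned by 1 and i.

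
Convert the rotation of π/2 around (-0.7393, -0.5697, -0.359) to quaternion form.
0.7071 - 0.5228i - 0.4028j - 0.2539k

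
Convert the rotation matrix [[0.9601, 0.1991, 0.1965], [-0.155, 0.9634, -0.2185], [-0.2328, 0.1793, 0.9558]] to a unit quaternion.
0.9848 + 0.101i + 0.109j - 0.0899k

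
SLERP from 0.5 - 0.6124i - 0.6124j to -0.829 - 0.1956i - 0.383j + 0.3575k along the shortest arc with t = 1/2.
0.9127 - 0.2862i - 0.1575j - 0.2455k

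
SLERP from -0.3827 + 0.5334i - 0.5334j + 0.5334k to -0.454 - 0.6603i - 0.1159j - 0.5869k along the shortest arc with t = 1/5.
-0.22 + 0.6266i - 0.4345j + 0.6084k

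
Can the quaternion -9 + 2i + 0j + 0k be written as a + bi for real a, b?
Yes. The quaternion -9 + 2i has j- and k-coefficients y = z = 0, so it lies in the complex subalgebra spanned by 1 and i.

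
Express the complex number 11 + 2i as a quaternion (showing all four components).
11 + 2i + 0j + 0k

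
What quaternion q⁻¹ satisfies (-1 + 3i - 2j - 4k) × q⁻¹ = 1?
-0.0333 - 0.1i + 0.0667j + 0.1333k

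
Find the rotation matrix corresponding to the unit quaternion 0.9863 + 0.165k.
[[0.9456, -0.3255, 0], [0.3255, 0.9456, 0], [0, 0, 1]]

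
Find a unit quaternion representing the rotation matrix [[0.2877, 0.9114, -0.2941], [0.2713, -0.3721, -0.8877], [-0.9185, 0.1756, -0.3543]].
0.3746 + 0.7096i + 0.4167j - 0.4272k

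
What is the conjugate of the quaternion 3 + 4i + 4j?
3 - 4i - 4j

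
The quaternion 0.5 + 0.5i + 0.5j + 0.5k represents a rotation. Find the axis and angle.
axis = (√3/3, √3/3, √3/3), θ = 2π/3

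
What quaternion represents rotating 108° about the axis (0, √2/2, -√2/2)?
0.5878 + 0.5721j - 0.5721k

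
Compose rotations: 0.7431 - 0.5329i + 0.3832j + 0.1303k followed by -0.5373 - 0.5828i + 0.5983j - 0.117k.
-0.9239 - 0.024i + 0.377j - 0.0614k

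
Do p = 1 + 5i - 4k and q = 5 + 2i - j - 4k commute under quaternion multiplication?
No: pq = -21 + 23i + 11j - 29k ≠ -21 + 31i - 13j - 19k = qp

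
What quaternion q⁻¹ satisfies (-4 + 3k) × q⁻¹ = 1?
-0.16 - 0.12k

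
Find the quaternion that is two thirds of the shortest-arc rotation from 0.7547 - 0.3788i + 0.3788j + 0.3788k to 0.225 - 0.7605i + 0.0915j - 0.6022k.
0.5075 - 0.7674i + 0.2377j - 0.3115k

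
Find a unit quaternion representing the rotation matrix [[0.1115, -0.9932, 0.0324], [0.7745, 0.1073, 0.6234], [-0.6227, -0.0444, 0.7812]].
0.7071 - 0.2361i + 0.2316j + 0.625k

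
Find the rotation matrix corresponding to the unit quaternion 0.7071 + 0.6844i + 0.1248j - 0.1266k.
[[0.9368, 0.3499, 0.0032], [-0.0082, 0.0311, -0.9995], [-0.3498, 0.9363, 0.032]]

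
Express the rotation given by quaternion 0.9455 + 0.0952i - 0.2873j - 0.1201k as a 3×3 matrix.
[[0.8061, 0.1724, -0.5662], [-0.2818, 0.953, -0.111], [0.5204, 0.249, 0.8168]]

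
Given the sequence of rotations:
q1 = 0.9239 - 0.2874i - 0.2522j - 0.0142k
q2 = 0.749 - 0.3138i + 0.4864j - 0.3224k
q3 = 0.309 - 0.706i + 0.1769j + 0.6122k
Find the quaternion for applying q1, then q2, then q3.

q2 · q1 = 0.7199 - 0.5934i + 0.3487j - 0.0896k
q3 · q2 · q1 = -0.2033 - 0.9209i - 0.1914j + 0.2718k
-0.2033 - 0.9209i - 0.1914j + 0.2718k


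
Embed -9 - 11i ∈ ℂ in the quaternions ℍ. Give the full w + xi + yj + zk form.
-9 - 11i + 0j + 0k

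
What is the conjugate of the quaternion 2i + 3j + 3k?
-2i - 3j - 3k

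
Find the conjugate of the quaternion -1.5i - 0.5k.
1.5i + 0.5k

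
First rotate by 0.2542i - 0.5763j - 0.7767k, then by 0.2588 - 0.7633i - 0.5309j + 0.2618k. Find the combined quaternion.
0.0914 + 0.629i - 0.6755j + 0.3738k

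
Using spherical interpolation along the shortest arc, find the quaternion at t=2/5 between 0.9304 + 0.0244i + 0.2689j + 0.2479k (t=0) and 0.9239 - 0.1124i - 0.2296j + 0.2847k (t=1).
0.9593 - 0.0317i + 0.0707j + 0.2716k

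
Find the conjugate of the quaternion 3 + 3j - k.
3 - 3j + k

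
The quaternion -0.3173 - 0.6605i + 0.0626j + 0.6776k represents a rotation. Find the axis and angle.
axis = (-0.6965, 0.066, 0.7145), θ = 217°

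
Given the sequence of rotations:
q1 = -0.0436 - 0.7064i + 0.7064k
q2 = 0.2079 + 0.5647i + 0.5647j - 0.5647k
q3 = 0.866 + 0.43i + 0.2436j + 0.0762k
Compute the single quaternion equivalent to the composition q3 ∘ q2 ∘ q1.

q2 · q1 = 0.7887 + 0.2274i - 0.0246j + 0.5704k
q3 · q2 · q1 = 0.5478 + 0.6769i - 0.0571j + 0.4881k
0.5478 + 0.6769i - 0.0571j + 0.4881k


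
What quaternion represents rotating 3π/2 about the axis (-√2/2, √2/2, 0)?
-0.7071 - 0.5i + 0.5j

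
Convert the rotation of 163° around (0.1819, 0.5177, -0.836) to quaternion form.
0.1478 + 0.1799i + 0.512j - 0.8268k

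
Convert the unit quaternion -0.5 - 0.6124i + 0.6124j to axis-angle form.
axis = (-√2/2, √2/2, 0), θ = 4π/3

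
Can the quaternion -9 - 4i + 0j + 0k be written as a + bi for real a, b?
Yes. The quaternion -9 - 4i has j- and k-coefficients y = z = 0, so it lies in the complex subalgebra spanned by 1 and i.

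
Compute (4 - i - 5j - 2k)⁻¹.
0.087 + 0.0217i + 0.1087j + 0.0435k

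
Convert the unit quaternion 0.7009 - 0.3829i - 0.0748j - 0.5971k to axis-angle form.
axis = (-0.5368, -0.1049, -0.8371), θ = 91°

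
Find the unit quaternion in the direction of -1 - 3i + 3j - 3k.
-0.189 - 0.5669i + 0.5669j - 0.5669k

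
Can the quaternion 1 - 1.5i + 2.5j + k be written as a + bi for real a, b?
No. The quaternion 1 - 1.5i + 2.5j + k has j-coefficient y = 2.5 and k-coefficient z = 1, not both zero, so it does not lie in the complex subalgebra spanned by 1 and i.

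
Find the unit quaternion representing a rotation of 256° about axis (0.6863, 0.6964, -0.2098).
-0.6157 + 0.5408i + 0.5488j - 0.1653k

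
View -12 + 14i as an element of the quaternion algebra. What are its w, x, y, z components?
-12 + 14i + 0j + 0k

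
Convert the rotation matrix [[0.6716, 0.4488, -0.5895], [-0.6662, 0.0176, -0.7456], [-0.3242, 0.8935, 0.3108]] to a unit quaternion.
0.7071 + 0.5795i - 0.0938j - 0.3942k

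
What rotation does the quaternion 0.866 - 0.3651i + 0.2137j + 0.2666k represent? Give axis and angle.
axis = (-0.7301, 0.4274, 0.5332), θ = π/3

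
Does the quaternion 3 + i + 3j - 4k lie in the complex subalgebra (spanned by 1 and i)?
No. The quaternion 3 + i + 3j - 4k has j-coefficient y = 3 and k-coefficient z = -4, not both zero, so it does not lie in the complex subalgebra spanned by 1 and i.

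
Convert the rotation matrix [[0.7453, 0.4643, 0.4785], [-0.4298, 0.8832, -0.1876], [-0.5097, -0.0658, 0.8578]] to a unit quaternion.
0.9336 + 0.0326i + 0.2646j - 0.2394k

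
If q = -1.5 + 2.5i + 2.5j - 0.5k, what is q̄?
-1.5 - 2.5i - 2.5j + 0.5k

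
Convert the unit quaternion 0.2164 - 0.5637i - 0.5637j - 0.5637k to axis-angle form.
axis = (-√3/3, -√3/3, -√3/3), θ = 155°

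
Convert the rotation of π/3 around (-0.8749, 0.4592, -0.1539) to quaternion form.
0.866 - 0.4375i + 0.2296j - 0.077k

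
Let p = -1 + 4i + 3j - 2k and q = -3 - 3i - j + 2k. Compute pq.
22 - 5i - 10j + 9k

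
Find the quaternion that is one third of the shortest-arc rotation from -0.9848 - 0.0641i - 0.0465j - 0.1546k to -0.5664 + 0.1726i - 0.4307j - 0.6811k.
-0.9116 + 0.0183i - 0.1927j - 0.3625k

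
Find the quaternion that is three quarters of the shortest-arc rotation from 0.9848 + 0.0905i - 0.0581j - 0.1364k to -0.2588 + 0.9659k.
0.5252 + 0.0284i - 0.0182j - 0.8503k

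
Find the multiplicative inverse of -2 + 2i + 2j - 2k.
-0.125 - 0.125i - 0.125j + 0.125k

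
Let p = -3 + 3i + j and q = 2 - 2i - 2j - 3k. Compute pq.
2 + 9i + 17j + 5k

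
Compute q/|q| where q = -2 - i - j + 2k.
-0.6325 - 0.3162i - 0.3162j + 0.6325k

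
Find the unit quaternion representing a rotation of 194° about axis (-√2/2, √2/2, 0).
-0.1219 - 0.7018i + 0.7018j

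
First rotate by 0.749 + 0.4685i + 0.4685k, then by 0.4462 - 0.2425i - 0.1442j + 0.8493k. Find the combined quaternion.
0.0499 - 0.0401i + 0.4035j + 0.9127k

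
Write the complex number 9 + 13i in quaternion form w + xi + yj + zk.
9 + 13i + 0j + 0k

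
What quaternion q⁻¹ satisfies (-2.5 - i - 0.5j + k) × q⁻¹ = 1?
-0.2941 + 0.1176i + 0.0588j - 0.1176k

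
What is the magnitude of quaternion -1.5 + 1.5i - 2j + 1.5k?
3.279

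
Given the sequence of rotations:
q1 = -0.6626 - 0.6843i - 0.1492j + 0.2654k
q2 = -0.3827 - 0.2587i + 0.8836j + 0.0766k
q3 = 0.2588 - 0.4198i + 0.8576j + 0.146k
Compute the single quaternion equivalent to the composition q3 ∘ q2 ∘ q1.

q2 · q1 = 0.1881 + 0.6792i - 0.5121j + 0.4909k
q3 · q2 · q1 = 0.7013 + 0.5926i + 0.334j - 0.213k
0.7013 + 0.5926i + 0.334j - 0.213k


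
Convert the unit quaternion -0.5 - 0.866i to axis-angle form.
axis = (-1, 0, 0), θ = 4π/3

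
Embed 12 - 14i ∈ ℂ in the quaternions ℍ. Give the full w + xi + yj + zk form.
12 - 14i + 0j + 0k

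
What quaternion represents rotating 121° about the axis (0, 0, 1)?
0.4924 + 0.8704k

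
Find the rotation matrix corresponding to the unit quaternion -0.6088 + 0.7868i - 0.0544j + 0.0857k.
[[0.9794, 0.0187, 0.2011], [-0.19, -0.2528, 0.9487], [0.0686, -0.9673, -0.244]]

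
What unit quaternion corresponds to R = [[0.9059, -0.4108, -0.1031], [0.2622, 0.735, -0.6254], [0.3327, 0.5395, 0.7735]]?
0.9239 + 0.3152i - 0.1179j + 0.1821k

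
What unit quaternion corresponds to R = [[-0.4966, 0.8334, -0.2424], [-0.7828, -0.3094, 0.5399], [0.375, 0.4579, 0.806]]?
-0.5 + 0.041i + 0.3087j + 0.8081k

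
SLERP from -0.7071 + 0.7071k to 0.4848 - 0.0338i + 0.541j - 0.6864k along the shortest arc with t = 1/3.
-0.6578 + 0.0119i - 0.1902j + 0.7287k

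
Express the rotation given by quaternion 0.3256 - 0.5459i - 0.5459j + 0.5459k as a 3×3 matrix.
[[-0.192, 0.2405, -0.9515], [0.9515, -0.192, -0.2405], [-0.2405, -0.9515, -0.192]]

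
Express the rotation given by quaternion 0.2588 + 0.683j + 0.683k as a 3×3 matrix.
[[-0.866, -0.3535, 0.3535], [0.3535, 0.067, 0.933], [-0.3535, 0.933, 0.067]]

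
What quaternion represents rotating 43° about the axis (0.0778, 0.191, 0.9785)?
0.9304 + 0.0285i + 0.07j + 0.3586k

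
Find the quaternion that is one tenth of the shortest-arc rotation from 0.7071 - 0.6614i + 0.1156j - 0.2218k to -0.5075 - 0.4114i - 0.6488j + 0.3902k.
0.746 - 0.5774i + 0.1988j - 0.2654k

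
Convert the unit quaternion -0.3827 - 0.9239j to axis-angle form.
axis = (0, -1, 0), θ = 5π/4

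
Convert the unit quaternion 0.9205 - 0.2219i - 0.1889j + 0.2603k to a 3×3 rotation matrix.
[[0.7931, -0.3954, -0.4633], [0.563, 0.766, 0.3102], [0.2322, -0.5069, 0.8302]]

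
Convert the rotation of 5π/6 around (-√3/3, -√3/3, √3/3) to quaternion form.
0.2588 - 0.5577i - 0.5577j + 0.5577k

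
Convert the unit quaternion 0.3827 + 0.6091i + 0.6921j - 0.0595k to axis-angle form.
axis = (0.6593, 0.7491, -0.0644), θ = 3π/4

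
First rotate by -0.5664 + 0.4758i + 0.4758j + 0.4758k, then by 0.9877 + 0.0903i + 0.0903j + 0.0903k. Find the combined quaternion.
-0.6883 + 0.4188i + 0.4188j + 0.4188k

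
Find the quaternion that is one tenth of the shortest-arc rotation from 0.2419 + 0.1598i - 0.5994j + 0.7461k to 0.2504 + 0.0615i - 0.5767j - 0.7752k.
0.1983 + 0.1458i - 0.4976j + 0.8317k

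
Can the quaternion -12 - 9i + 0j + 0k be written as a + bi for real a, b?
Yes. The quaternion -12 - 9i has j- and k-coefficients y = z = 0, so it lies in the complex subalgebra spanned by 1 and i.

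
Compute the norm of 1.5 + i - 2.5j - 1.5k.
3.428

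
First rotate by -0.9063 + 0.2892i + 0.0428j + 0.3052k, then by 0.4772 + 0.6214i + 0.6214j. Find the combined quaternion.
-0.6388 - 0.2355i - 0.7324j - 0.0075k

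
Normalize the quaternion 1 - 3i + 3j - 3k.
0.189 - 0.5669i + 0.5669j - 0.5669k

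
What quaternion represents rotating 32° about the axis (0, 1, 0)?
0.9613 + 0.2756j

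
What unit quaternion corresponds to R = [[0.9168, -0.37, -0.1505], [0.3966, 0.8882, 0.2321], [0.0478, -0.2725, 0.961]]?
0.9703 - 0.13i - 0.0511j + 0.1975k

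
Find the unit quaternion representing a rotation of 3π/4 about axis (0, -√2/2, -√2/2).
0.3827 - 0.6533j - 0.6533k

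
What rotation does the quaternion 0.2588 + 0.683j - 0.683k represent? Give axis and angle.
axis = (0, √2/2, -√2/2), θ = 5π/6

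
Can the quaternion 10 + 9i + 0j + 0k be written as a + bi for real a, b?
Yes. The quaternion 10 + 9i has j- and k-coefficients y = z = 0, so it lies in the complex subalgebra spanned by 1 and i.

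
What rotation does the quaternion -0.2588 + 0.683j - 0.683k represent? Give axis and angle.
axis = (0, √2/2, -√2/2), θ = 7π/6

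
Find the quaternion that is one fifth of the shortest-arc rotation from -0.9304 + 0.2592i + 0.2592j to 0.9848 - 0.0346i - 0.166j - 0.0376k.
-0.9462 + 0.2151i + 0.2417j + 0.0076k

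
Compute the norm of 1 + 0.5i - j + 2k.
2.5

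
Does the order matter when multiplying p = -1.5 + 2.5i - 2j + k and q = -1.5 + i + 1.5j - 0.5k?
Yes: pq = 3.25 - 5.75i + 3j + 5k ≠ 3.25 - 4.75i - 1.5j - 6.5k = qp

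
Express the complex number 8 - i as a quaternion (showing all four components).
8 - i + 0j + 0k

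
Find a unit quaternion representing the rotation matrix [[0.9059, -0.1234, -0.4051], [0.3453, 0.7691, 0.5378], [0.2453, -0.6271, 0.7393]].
0.9239 - 0.3152i - 0.176j + 0.1268k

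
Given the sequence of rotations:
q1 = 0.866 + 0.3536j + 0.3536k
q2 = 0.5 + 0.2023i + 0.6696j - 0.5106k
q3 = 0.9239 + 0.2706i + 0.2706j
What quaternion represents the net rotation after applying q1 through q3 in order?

q2 · q1 = 0.3768 + 0.5925i + 0.6851j - 0.1938k
q3 · q2 · q1 = 0.0024 + 0.5969i + 0.7874j - 0.154k
0.0024 + 0.5969i + 0.7874j - 0.154k


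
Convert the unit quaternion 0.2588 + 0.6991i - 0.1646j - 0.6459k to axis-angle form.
axis = (0.7238, -0.1704, -0.6687), θ = 5π/6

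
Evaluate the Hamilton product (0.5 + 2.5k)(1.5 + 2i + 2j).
0.75 - 4i + 6j + 3.75k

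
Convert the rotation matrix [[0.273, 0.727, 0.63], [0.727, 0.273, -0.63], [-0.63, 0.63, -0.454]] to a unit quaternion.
0.5225 + 0.6029i + 0.6029j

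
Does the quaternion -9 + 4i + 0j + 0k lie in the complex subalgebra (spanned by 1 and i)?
Yes. The quaternion -9 + 4i has j- and k-coefficients y = z = 0, so it lies in the complex subalgebra spanned by 1 and i.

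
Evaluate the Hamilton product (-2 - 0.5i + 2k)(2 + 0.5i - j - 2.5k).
1.25 + 1.75j + 9.5k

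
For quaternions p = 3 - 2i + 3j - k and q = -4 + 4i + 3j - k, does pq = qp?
No: pq = -14 + 20i - 9j - 17k ≠ -14 + 20i + 3j + 19k = qp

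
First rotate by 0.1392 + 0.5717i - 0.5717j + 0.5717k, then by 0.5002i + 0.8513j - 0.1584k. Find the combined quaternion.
0.2913 + 0.4658i - 0.258j - 0.7947k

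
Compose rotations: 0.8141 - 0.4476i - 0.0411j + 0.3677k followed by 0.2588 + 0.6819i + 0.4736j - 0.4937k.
0.7169 + 0.5931i + 0.3452j - 0.1228k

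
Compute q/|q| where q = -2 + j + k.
-0.8165 + 0.4082j + 0.4082k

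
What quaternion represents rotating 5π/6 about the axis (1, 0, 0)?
0.2588 + 0.9659i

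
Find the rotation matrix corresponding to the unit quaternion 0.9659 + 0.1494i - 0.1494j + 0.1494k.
[[0.9107, -0.3333, -0.244], [0.244, 0.9107, -0.3333], [0.3333, 0.244, 0.9107]]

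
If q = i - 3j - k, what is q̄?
-i + 3j + k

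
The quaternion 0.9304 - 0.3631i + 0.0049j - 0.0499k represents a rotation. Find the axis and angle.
axis = (-0.9906, 0.0134, -0.1361), θ = 43°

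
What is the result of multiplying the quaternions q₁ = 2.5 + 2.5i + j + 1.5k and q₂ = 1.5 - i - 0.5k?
7 + 0.75i + 1.25j + 2k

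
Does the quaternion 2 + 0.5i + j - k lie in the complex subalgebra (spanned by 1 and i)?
No. The quaternion 2 + 0.5i + j - k has j-coefficient y = 1 and k-coefficient z = -1, not both zero, so it does not lie in the complex subalgebra spanned by 1 and i.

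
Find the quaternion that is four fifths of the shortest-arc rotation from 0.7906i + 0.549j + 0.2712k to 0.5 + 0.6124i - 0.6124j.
0.4589 + 0.7864i - 0.4063j + 0.077k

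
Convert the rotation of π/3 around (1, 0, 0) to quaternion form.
0.866 + 0.5i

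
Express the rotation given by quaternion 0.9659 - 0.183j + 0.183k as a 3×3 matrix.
[[0.866, -0.3535, -0.3535], [0.3535, 0.933, -0.067], [0.3535, -0.067, 0.933]]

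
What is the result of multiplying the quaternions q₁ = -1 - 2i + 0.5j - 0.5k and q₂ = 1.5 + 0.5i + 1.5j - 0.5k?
-1.5 - 3i - 2j - 3.5k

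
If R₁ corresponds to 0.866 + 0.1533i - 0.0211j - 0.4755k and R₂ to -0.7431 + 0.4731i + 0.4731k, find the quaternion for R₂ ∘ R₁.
-0.4911 + 0.3058i + 0.3132j + 0.7531k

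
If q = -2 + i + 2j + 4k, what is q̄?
-2 - i - 2j - 4k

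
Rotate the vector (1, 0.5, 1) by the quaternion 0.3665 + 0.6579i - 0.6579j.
(-0.781, -1.281, -0.008)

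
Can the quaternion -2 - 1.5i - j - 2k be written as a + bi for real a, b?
No. The quaternion -2 - 1.5i - j - 2k has j-coefficient y = -1 and k-coefficient z = -2, not both zero, so it does not lie in the complex subalgebra spanned by 1 and i.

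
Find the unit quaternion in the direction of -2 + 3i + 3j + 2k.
-0.3922 + 0.5883i + 0.5883j + 0.3922k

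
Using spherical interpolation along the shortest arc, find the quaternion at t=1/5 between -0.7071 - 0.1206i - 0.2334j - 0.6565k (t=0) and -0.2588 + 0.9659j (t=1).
-0.5873 - 0.1135i - 0.5105j - 0.6177k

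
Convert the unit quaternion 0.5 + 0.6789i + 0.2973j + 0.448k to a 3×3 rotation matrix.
[[0.4218, -0.0443, 0.9056], [0.8517, -0.3232, -0.4125], [0.311, 0.9453, -0.0986]]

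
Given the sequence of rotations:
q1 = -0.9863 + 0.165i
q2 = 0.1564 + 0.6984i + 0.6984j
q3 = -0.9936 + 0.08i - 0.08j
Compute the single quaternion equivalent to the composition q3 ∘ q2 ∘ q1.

q2 · q1 = -0.2695 - 0.663i - 0.6888j - 0.1152k
q3 · q2 · q1 = 0.2657 + 0.6464i + 0.7152j + 0.0063k
0.2657 + 0.6464i + 0.7152j + 0.0063k


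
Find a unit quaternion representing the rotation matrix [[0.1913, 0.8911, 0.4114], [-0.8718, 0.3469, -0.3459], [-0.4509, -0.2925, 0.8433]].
0.7716 + 0.0173i + 0.2794j - 0.5712k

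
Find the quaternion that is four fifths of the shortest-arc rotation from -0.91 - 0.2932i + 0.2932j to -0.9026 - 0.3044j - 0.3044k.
-0.9471 - 0.0643i - 0.1879j - 0.2521k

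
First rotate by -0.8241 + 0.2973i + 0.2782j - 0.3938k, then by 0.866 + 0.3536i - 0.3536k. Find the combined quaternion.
-0.958 + 0.0644i + 0.275j + 0.0487k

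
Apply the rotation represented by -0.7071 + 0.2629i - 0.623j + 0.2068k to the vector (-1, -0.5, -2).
(-2.1, 0.004, 0.916)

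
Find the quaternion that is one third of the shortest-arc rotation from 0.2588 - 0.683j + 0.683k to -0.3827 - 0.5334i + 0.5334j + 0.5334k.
0.3973 + 0.2525i - 0.823j + 0.3179k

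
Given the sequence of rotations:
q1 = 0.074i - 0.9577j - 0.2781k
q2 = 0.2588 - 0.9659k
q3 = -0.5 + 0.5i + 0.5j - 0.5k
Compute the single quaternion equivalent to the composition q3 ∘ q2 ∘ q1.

q2 · q1 = -0.2686 - 0.9059i - 0.3193j - 0.072k
q3 · q2 · q1 = 0.7109 + 0.123i + 0.5143j + 0.4636k
0.7109 + 0.123i + 0.5143j + 0.4636k


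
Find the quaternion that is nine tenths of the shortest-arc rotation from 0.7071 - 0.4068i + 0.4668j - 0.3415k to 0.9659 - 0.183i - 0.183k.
0.9551 - 0.21i + 0.0497j - 0.203k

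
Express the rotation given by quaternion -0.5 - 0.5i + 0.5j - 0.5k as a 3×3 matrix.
[[0, -1, 0], [0, 0, -1], [1, 0, 0]]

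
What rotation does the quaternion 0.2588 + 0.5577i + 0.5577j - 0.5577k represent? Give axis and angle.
axis = (√3/3, √3/3, -√3/3), θ = 5π/6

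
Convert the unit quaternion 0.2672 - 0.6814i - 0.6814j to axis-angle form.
axis = (-√2/2, -√2/2, 0), θ = 149°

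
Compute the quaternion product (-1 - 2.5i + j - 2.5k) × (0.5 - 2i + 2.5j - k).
-10.5 + 6i + 0.5j - 4.5k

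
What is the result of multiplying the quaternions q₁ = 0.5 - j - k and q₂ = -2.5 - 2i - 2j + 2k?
-1.25 - 5i + 3.5j + 1.5k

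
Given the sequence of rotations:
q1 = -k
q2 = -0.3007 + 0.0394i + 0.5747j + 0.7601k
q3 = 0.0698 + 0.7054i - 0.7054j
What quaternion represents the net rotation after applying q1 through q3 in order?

q2 · q1 = 0.7601 - 0.5747i + 0.0394j + 0.3007k
q3 · q2 · q1 = 0.4862 + 0.2839i - 0.7455j - 0.3566k
0.4862 + 0.2839i - 0.7455j - 0.3566k


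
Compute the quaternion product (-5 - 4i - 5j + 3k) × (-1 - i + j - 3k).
15 + 21i - 15j + 3k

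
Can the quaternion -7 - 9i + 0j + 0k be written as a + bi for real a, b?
Yes. The quaternion -7 - 9i has j- and k-coefficients y = z = 0, so it lies in the complex subalgebra spanned by 1 and i.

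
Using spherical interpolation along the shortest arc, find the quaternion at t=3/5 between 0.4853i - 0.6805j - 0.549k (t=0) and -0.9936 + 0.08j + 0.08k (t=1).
0.7717 + 0.2709i - 0.442j - 0.3686k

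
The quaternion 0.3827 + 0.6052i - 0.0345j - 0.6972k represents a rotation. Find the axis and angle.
axis = (0.6551, -0.0373, -0.7546), θ = 3π/4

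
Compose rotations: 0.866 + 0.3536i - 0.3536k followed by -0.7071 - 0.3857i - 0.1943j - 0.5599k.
-0.6739 - 0.5153i - 0.5026j - 0.1661k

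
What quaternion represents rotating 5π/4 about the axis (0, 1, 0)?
-0.3827 + 0.9239j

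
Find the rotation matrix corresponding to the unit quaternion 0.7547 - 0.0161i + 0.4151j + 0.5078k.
[[0.1397, -0.7798, 0.6102], [0.7531, 0.4838, 0.4459], [-0.6429, 0.3973, 0.6549]]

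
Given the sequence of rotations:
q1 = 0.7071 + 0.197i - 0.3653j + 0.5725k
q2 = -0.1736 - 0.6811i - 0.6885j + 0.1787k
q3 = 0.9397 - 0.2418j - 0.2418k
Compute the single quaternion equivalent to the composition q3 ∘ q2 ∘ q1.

q2 · q1 = -0.3424 - 0.8447i + 0.0017j + 0.4114k
q3 · q2 · q1 = -0.2219 - 0.8928i + 0.2886j + 0.2651k
-0.2219 - 0.8928i + 0.2886j + 0.2651k


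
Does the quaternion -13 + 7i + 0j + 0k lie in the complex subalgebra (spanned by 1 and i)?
Yes. The quaternion -13 + 7i has j- and k-coefficients y = z = 0, so it lies in the complex subalgebra spanned by 1 and i.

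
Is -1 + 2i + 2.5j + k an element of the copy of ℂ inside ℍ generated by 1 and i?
No. The quaternion -1 + 2i + 2.5j + k has j-coefficient y = 2.5 and k-coefficient z = 1, not both zero, so it does not lie in the complex subalgebra spanned by 1 and i.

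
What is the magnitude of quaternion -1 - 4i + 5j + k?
√43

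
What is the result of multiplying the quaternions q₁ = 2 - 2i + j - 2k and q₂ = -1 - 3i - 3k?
-14 - 7i - j - k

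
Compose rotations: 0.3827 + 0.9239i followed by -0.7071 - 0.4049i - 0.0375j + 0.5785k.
0.1035 - 0.8082i + 0.5201j + 0.256k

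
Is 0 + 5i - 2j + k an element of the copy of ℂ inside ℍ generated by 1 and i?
No. The quaternion 5i - 2j + k has j-coefficient y = -2 and k-coefficient z = 1, not both zero, so it does not lie in the complex subalgebra spanned by 1 and i.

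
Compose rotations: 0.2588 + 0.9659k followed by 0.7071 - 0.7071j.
0.183 - 0.683i - 0.183j + 0.683k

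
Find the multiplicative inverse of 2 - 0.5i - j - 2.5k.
0.1739 + 0.0435i + 0.087j + 0.2174k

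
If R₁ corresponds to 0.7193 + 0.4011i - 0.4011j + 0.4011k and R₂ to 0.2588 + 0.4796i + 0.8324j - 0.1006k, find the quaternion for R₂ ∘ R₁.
0.368 + 0.7423i + 0.2622j - 0.4948k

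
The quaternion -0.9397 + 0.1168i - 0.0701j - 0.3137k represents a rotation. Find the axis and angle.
axis = (0.3415, -0.205, -0.9173), θ = 320°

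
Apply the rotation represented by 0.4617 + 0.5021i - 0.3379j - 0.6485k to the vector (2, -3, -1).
(0.046, -0.815, -3.652)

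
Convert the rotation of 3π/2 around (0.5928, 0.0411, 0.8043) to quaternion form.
-0.7071 + 0.4192i + 0.0291j + 0.5687k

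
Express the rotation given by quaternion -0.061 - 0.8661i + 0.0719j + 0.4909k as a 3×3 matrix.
[[0.5077, -0.0647, -0.8591], [-0.1844, -0.9822, -0.0351], [-0.8416, 0.1763, -0.5106]]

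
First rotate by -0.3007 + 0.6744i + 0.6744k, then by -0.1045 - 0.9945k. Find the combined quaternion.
0.7021 - 0.0705i - 0.6707j + 0.2286k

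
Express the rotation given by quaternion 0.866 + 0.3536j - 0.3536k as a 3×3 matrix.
[[0.4999, 0.6124, 0.6124], [-0.6124, 0.7499, -0.2501], [-0.6124, -0.2501, 0.7499]]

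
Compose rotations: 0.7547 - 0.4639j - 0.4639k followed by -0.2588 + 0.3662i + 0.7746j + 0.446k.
0.3709 + 0.1239i + 0.8745j + 0.2868k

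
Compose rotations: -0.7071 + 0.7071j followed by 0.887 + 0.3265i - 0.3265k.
-0.6272 + 0.6272j + 0.4617k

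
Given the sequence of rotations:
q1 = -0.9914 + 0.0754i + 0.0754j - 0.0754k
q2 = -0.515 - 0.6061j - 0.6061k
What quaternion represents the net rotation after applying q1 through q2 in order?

q2 · q1 = 0.5106 + 0.0526i + 0.5164j + 0.6854k
0.5106 + 0.0526i + 0.5164j + 0.6854k


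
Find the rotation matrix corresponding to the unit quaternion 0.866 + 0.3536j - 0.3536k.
[[0.4999, 0.6124, 0.6124], [-0.6124, 0.7499, -0.2501], [-0.6124, -0.2501, 0.7499]]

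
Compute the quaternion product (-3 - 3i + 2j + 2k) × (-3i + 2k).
-13 + 13i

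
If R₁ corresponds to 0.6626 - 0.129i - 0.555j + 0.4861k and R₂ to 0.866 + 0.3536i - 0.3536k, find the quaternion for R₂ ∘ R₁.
0.7913 - 0.0737i - 0.6069j - 0.0096k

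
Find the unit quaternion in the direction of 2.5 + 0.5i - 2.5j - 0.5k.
0.6934 + 0.1387i - 0.6934j - 0.1387k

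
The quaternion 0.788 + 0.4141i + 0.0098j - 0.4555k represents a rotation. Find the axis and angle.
axis = (0.6726, 0.0159, -0.7398), θ = 76°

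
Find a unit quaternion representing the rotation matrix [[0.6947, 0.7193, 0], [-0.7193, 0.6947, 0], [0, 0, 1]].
0.9205 - 0.3907k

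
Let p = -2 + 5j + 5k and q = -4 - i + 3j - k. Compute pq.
-2 - 18i - 31j - 13k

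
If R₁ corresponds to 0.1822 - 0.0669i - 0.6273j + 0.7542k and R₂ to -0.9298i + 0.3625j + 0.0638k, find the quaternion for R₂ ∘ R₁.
0.1171 + 0.144i + 0.763j + 0.6191k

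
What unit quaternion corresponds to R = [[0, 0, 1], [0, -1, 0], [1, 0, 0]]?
0.7071i + 0.7071k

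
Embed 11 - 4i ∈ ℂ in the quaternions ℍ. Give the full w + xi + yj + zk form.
11 - 4i + 0j + 0k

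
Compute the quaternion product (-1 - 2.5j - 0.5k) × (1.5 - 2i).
-1.5 + 2i - 2.75j - 5.75k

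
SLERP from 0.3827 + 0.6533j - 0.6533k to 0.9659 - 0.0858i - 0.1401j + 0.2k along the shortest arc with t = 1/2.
0.8902 - 0.0566i + 0.3388j - 0.2992k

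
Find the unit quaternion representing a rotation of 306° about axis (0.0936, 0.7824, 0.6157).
-0.891 + 0.0425i + 0.3552j + 0.2795k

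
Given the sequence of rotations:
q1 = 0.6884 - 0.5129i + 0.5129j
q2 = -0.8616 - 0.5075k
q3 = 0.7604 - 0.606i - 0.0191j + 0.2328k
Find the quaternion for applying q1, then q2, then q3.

q2 · q1 = -0.5931 + 0.7022i - 0.1816j - 0.3494k
q3 · q2 · q1 = 0.0524 + 0.9423i - 0.175j - 0.2803k
0.0524 + 0.9423i - 0.175j - 0.2803k


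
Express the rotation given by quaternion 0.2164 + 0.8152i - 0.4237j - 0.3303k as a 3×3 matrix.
[[0.4228, -0.5478, -0.7219], [-0.8338, -0.5473, -0.0729], [-0.3551, 0.6327, -0.6881]]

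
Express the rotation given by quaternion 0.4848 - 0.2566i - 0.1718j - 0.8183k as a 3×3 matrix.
[[-0.3983, 0.8816, 0.2534], [-0.7053, -0.4709, 0.53], [0.5865, 0.0324, 0.8093]]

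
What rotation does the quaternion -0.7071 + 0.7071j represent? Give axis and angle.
axis = (0, 1, 0), θ = 3π/2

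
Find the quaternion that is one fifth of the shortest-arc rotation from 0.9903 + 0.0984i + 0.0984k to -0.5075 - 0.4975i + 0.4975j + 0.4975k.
0.9711 + 0.2037i - 0.1193j - 0.0349k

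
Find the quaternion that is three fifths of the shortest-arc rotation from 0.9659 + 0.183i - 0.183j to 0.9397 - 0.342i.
0.9878 - 0.1358i - 0.0766j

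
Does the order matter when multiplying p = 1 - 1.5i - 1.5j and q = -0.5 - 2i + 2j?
Yes: pq = -0.5 - 1.25i + 2.75j - 6k ≠ -0.5 - 1.25i + 2.75j + 6k = qp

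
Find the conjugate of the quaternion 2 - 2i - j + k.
2 + 2i + j - k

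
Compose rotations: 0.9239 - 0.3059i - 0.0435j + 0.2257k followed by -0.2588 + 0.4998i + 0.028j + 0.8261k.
-0.2714 + 0.5832i - 0.3284j + 0.6916k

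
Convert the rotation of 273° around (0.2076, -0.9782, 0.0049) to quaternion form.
-0.7254 + 0.1429i - 0.6733j + 0.0034k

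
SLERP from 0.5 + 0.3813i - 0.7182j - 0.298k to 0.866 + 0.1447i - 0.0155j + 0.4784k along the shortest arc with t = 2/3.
0.877 + 0.2712i - 0.3127j + 0.244k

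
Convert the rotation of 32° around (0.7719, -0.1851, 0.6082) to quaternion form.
0.9613 + 0.2128i - 0.051j + 0.1676k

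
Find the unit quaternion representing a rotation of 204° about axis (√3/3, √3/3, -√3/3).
-0.2079 + 0.5647i + 0.5647j - 0.5647k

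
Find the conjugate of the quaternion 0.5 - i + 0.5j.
0.5 + i - 0.5j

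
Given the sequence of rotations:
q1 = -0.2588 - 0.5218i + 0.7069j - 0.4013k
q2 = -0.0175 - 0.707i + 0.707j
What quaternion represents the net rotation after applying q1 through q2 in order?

q2 · q1 = -0.8642 - 0.0916i - 0.4791j - 0.1238k
-0.8642 - 0.0916i - 0.4791j - 0.1238k


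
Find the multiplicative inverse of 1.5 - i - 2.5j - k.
0.1429 + 0.0952i + 0.2381j + 0.0952k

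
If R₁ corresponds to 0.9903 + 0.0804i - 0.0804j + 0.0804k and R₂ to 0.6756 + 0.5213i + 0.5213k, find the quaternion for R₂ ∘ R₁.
0.5852 + 0.6125i - 0.0543j + 0.5286k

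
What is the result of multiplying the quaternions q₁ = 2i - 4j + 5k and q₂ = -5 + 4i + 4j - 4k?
28 - 14i + 48j - k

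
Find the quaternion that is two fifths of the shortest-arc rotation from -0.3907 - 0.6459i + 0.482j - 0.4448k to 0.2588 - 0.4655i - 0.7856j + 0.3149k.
-0.4108 - 0.2286i + 0.742j - 0.4779k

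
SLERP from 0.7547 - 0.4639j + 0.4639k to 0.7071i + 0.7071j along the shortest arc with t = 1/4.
0.6392 - 0.2277i - 0.6206j + 0.3929k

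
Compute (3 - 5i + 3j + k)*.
3 + 5i - 3j - k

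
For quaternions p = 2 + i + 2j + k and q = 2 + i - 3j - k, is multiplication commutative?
No: pq = 10 + 5i - 5k ≠ 10 + 3i - 4j + 5k = qp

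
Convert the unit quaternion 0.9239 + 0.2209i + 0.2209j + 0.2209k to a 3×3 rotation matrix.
[[0.8048, -0.3106, 0.5058], [0.5058, 0.8048, -0.3106], [-0.3106, 0.5058, 0.8048]]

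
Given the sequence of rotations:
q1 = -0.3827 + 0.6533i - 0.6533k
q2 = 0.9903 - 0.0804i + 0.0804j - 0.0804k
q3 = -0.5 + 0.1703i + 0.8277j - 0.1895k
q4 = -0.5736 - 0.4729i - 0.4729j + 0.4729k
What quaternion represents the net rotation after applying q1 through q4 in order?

q2 · q1 = -0.379 + 0.6252i - 0.1358j - 0.6687k
q3 · q2 · q1 = 0.0687 - 0.9564i - 0.2504j - 0.1344k
q4 · q3 · q2 · q1 = -0.5465 + 0.6981i - 0.4047j - 0.2243k
-0.5465 + 0.6981i - 0.4047j - 0.2243k
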